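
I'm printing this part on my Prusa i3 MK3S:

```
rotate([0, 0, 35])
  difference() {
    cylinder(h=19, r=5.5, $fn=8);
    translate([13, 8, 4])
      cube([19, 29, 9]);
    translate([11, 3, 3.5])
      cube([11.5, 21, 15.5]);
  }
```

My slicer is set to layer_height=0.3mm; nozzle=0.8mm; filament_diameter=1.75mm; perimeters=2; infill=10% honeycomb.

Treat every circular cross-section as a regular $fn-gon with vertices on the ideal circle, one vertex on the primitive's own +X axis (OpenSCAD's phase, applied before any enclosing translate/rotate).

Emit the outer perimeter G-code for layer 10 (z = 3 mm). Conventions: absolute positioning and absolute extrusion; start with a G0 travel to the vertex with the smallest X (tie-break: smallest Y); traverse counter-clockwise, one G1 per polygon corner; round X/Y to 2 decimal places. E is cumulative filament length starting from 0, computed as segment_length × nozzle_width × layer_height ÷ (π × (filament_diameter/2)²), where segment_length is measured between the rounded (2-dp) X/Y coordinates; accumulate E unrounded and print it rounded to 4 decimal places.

G0 X-5.42 Y0.96 Z3.00
G1 X-4.51 Y-3.15 E0.4200
G1 X-0.96 Y-5.42 E0.8405
G1 X3.15 Y-4.51 E1.2605
G1 X5.42 Y-0.96 E1.6810
G1 X4.51 Y3.15 E2.1010
G1 X0.96 Y5.42 E2.5214
G1 X-3.15 Y4.51 E2.9415
G1 X-5.42 Y0.96 E3.3619

At z = 3 mm: the r=5.5 cylinder contributes a regular 8-gon of circumradius 5.5; the cube at (13, 8) is absent (z outside [4, 13]); the cube at (11, 3) is absent (z outside [3.5, 19]); After the difference (first − rest): none of the subtracted shapes is present at this height, so the r=5.5 cylinder is unchanged — 1 connected region; (whole slice rotated 35° about Z — lengths, areas and connectivity unchanged). The outline is a single polygon with 8 vertices. Extrusion per mm of travel: 0.8 × 0.3 / (π × 0.875²) = 0.099780. Accumulating E over each segment gives final E = 3.3619.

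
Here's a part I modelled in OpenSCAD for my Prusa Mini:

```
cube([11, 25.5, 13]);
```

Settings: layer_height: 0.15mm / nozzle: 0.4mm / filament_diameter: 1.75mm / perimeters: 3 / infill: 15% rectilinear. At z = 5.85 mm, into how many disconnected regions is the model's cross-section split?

At z = 5.85 mm: the cube is present — its section is the full 11×25.5 rectangle. The result has 1 disconnected region.

1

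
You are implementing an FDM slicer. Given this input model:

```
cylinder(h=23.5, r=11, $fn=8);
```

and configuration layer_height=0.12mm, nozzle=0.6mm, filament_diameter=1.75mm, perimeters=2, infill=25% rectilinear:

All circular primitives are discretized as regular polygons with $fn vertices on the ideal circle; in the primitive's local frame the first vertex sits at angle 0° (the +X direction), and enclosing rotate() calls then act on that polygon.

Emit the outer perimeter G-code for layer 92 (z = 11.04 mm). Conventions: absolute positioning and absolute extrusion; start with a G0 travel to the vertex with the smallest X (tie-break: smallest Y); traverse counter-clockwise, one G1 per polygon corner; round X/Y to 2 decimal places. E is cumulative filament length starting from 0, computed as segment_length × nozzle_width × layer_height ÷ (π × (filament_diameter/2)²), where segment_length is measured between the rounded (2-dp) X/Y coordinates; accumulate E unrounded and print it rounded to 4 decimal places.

G0 X-11.00 Y0.00 Z11.04
G1 X-7.78 Y-7.78 E0.2520
G1 X0.00 Y-11.00 E0.5041
G1 X7.78 Y-7.78 E0.7561
G1 X11.00 Y0.00 E1.0082
G1 X7.78 Y7.78 E1.2602
G1 X0.00 Y11.00 E1.5123
G1 X-7.78 Y7.78 E1.7643
G1 X-11.00 Y0.00 E2.0164

At z = 11.04 mm: the r=11 cylinder gives a regular 8-gon of circumradius 11 (constant along its height). The outline is a single polygon with 8 vertices. Extrusion per mm of travel: 0.6 × 0.12 / (π × 0.875²) = 0.029934. Accumulating E over each segment gives final E = 2.0164.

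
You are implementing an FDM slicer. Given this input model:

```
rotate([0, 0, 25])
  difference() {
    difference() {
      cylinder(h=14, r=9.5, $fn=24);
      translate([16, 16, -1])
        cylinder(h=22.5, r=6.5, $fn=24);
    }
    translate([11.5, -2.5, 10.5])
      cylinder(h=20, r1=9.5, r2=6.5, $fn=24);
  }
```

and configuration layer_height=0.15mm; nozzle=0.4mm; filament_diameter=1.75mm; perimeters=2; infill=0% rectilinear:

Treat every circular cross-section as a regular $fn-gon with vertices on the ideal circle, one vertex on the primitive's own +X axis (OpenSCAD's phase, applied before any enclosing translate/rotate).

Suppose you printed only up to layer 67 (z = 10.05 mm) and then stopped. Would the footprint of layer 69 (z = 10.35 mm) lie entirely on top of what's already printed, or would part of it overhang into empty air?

entirely on top

Compare the two slices. At z = 10.05: the r=9.5 cylinder contributes a regular 24-gon of circumradius 9.5 (area = (24/2)·9.500²·sin(360°/24) = 280.30 mm²); the r=6.5 cylinder at (16, 16) gives a regular 24-gon of circumradius 6.5 (constant along its height) (area = (24/2)·6.500²·sin(360°/24) = 131.22 mm²); Subtracting the remaining from the first: starting from the r=9.5 cylinder (280.30 mm²), the r=6.5 cylinder at (16, 16) misses the remaining region (no effect) — area = 280.30 mm²; the cone at (11.5, -2.5) does not reach this height (z outside [10.5, 30.5]); Subtracting the remaining from the first: none of the subtracted shapes is present at this height, so that combined region is unchanged — area = 280.30 mm²; (whole slice rotated 25° about Z — lengths, areas and connectivity unchanged). At z = 10.35: the cylinder: section is a regular 24-gon, circumradius r=9.5 (area = (24/2)·9.500²·sin(360°/24) = 280.30 mm²); the r=6.5 cylinder at (16, 16) contributes a regular 24-gon of circumradius 6.5 (area = (24/2)·6.500²·sin(360°/24) = 131.22 mm²); After the difference (first − rest): starting from the r=9.5 cylinder (280.30 mm²), the r=6.5 cylinder at (16, 16) misses the remaining region (no effect) — area = 280.30 mm²; the cone at (11.5, -2.5) is absent (z outside [10.5, 30.5]); Taking the first minus the rest: none of the subtracted shapes is present at this height, so the result so far is unchanged — area = 280.30 mm²; (whole slice rotated 25° about Z — lengths, areas and connectivity unchanged). Checking containment: the cross-section at z = 10.35 is a subset of the cross-section at z = 10.05.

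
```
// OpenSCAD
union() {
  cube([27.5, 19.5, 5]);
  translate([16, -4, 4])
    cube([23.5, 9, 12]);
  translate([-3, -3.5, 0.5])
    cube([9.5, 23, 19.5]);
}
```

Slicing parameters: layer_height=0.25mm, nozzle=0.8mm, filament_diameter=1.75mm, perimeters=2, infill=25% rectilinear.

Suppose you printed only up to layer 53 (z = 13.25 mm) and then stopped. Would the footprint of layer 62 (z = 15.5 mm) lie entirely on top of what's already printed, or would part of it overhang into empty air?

Compare the two slices. At z = 13.25: the cube does not reach this height (z outside [0, 5]); the 23.5×9 cube at (16, -4) contributes its full rectangle (area 211.50 mm²); the cube at (-3, -3.5) is present — its section is the full 9.5×23 rectangle (area 218.50 mm²); Taking the union: the 2 present regions are separate (no shared area or edge), so areas and boundary lengths simply add and each stays a separate island — area = 430.00 mm². At z = 15.5: the cube does not reach this height (z outside [0, 5]); the cube at (16, -4) (footprint 23.5×9) is included at this height (area 211.50 mm²); the cube at (-3, -3.5) (footprint 9.5×23) is included at this height (area 218.50 mm²); Merging all regions: the 2 present regions are separate (no shared area or edge), so areas and boundary lengths simply add and each stays a separate island — area = 430.00 mm². Checking containment: the cross-section at z = 15.5 is a subset of the cross-section at z = 13.25.

entirely on top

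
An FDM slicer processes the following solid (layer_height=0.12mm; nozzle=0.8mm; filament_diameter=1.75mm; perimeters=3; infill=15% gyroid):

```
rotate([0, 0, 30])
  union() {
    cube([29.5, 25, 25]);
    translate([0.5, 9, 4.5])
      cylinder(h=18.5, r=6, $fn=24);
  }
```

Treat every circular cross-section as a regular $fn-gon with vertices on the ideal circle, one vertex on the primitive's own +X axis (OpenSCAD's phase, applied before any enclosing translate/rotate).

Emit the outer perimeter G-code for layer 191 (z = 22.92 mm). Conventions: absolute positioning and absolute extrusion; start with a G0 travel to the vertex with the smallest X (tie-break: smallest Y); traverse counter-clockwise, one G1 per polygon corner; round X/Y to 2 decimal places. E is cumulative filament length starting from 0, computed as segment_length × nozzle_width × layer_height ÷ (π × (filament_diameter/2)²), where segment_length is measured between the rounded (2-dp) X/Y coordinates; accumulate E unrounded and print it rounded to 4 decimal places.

G0 X-12.50 Y21.65 Z22.92
G1 X-7.47 Y12.93 E0.4018
G1 X-8.31 Y12.29 E0.4439
G1 X-9.26 Y11.04 E0.5066
G1 X-9.86 Y9.60 E0.5689
G1 X-10.07 Y8.04 E0.6317
G1 X-9.86 Y6.49 E0.6941
G1 X-9.26 Y5.04 E0.7567
G1 X-8.31 Y3.80 E0.8191
G1 X-7.07 Y2.85 E0.8814
G1 X-5.62 Y2.25 E0.9441
G1 X-4.07 Y2.04 E1.0065
G1 X-2.51 Y2.25 E1.0693
G1 X-1.53 Y2.66 E1.1117
G1 X0.00 Y0.00 E1.2342
G1 X25.55 Y14.75 E2.4117
G1 X13.05 Y36.40 E3.4095
G1 X-12.50 Y21.65 E4.5870

At z = 22.92 mm: the 29.5×25 cube contributes its full rectangle; the r=6 cylinder at (0.5, 9) gives a regular 24-gon of circumradius 6 (constant along its height); Combining (union): the regions partially overlap (shared area 61.87 mm²), so overlapping operands fuse into one piece — 1 connected region; (whole slice rotated 30° about Z — lengths, areas and connectivity unchanged). The outline is a single polygon with 17 vertices. Extrusion per mm of travel: 0.8 × 0.12 / (π × 0.875²) = 0.039912. Accumulating E over each segment gives final E = 4.5870.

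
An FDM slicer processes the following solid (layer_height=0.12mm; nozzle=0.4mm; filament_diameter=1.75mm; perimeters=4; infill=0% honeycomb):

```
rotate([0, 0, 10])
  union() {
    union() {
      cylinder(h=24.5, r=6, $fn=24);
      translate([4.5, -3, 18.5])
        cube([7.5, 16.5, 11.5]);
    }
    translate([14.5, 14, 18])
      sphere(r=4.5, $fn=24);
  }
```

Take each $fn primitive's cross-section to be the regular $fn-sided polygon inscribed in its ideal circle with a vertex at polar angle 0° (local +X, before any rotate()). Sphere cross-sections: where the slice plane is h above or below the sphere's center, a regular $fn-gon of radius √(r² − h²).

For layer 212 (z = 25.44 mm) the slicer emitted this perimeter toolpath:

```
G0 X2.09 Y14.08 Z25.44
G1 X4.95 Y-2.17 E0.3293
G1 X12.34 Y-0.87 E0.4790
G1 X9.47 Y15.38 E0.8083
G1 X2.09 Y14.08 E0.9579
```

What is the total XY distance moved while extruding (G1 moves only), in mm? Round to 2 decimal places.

Sum the Euclidean lengths of each G1 segment: total = 48.00 mm.

48.00 mm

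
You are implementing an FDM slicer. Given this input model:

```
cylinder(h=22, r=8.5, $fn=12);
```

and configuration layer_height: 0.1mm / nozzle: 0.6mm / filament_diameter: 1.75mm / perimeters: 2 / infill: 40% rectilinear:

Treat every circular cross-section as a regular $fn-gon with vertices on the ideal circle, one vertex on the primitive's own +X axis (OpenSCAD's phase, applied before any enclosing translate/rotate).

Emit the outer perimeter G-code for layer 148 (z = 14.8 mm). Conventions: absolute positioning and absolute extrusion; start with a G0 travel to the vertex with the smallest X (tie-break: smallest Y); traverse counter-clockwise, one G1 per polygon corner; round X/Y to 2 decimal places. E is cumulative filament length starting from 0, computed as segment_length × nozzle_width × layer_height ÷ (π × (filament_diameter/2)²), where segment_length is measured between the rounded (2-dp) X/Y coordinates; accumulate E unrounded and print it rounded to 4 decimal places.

At z = 14.8 mm: the r=8.5 cylinder gives a regular 12-gon of circumradius 8.5 (constant along its height). The outline is a single polygon with 12 vertices. Extrusion per mm of travel: 0.6 × 0.1 / (π × 0.875²) = 0.024945. Accumulating E over each segment gives final E = 1.3170.

G0 X-8.50 Y0.00 Z14.80
G1 X-7.36 Y-4.25 E0.1098
G1 X-4.25 Y-7.36 E0.2195
G1 X0.00 Y-8.50 E0.3292
G1 X4.25 Y-7.36 E0.4390
G1 X7.36 Y-4.25 E0.5487
G1 X8.50 Y0.00 E0.6585
G1 X7.36 Y4.25 E0.7682
G1 X4.25 Y7.36 E0.8780
G1 X0.00 Y8.50 E0.9877
G1 X-4.25 Y7.36 E1.0975
G1 X-7.36 Y4.25 E1.2072
G1 X-8.50 Y0.00 E1.3170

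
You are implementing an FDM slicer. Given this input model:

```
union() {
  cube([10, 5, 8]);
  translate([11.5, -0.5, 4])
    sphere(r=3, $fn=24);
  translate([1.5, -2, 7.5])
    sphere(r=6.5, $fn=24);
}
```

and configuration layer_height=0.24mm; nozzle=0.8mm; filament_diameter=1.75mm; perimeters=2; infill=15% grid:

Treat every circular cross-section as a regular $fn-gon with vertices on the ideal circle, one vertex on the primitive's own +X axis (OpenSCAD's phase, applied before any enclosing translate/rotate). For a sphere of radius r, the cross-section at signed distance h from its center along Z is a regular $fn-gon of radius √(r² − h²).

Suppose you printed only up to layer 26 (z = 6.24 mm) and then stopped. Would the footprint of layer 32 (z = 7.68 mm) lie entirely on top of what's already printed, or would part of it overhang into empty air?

Compare the two slices. At z = 6.24: the cube is present — its section is the full 10×5 rectangle (area 50.00 mm²); the r=3 sphere at (11.5, -0.5) contributes a regular 24-gon of circumradius √(3²−2.24²) = 1.996 (area = (24/2)·1.996²·sin(360°/24) = 12.37 mm²); the sphere at (1.5, -2): section is a regular 24-gon, circumradius = √(r²−h²) = √(6.5²−1.26²) = 6.377 (area = (24/2)·6.377²·sin(360°/24) = 126.29 mm²); Merging all regions: the regions partially overlap — summed areas 188.66 mm² minus the doubly-counted overlap 25.72 mm² gives 162.94 mm² — area = 162.94 mm². At z = 7.68: the cube is present — its section is the full 10×5 rectangle (area 50.00 mm²); the sphere at (11.5, -0.5) is absent (|z−center|=3.680 > r=3); the r=6.5 sphere at (1.5, -2) contributes a regular 24-gon of circumradius √(6.5²−0.18²) = 6.498 (area = (24/2)·6.498²·sin(360°/24) = 131.12 mm²); Combining (union): the regions partially overlap — summed areas 181.12 mm² minus the doubly-counted overlap 26.66 mm² gives 154.46 mm² — area = 154.46 mm². Checking containment: at z = 7.68 the cross-section extends beyond the z = 6.24 cross-section by about 3.69 mm².

part overhangs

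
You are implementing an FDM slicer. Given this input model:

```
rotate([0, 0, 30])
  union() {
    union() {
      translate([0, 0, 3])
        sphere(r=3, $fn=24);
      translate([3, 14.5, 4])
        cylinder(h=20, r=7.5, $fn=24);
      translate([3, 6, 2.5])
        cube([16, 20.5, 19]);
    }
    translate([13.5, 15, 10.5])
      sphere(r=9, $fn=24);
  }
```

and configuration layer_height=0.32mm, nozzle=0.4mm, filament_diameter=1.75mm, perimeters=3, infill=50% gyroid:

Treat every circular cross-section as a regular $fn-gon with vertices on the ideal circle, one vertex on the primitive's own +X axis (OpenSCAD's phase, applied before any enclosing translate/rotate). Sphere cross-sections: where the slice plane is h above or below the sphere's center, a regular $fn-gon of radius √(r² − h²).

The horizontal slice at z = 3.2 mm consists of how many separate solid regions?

2

At z = 3.2 mm: the r=3 sphere contributes a regular 24-gon of circumradius √(3²−0.2²) = 2.993; the cylinder at (3, 14.5) is not intersected at this z (z outside [4, 24]); the cube at (3, 6) is present — its section is the full 16×20.5 rectangle; Merging all regions: the 2 present regions are separate (no shared area or edge), so areas and boundary lengths simply add and each stays a separate island — 2 connected regions; the sphere at (13.5, 15): section is a regular 24-gon, circumradius = √(r²−h²) = √(9²−7.3²) = 5.264; Combining (union): the r=9 sphere at (13.5, 15) lies entirely inside the result so far, so the union is just the result so far — 2 connected regions; (whole slice rotated 30° about Z — lengths, areas and connectivity unchanged). The result has 2 disconnected regions.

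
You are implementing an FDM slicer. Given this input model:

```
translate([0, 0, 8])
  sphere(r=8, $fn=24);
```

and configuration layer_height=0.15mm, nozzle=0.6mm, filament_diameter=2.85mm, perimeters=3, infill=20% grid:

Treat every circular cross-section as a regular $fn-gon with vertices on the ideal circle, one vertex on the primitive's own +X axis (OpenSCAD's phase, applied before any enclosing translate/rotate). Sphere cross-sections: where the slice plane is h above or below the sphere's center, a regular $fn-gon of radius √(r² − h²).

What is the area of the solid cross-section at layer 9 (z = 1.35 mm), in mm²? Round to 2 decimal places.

61.43 mm²

At z = 1.35 mm: the r=8 sphere slices to a regular 24-gon of circumradius 4.447 (√(r²−h²) with h=6.65 from center) (area = (24/2)·4.447²·sin(360°/24) = 61.43 mm²). Overall, the cross-section is a single solid region. Net area = 61.43 mm².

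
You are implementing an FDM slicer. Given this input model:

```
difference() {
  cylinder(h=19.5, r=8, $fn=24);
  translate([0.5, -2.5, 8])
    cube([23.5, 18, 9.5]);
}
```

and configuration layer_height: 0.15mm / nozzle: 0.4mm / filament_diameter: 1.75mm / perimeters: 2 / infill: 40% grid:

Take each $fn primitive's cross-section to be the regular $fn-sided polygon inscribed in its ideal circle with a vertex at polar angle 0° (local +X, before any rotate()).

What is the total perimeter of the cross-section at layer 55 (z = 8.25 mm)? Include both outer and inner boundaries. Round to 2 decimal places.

53.03 mm

At z = 8.25 mm: the r=8 cylinder contributes a regular 24-gon of circumradius 8 (perimeter = 2·24·8.000·sin(180°/24) = 50.12 mm); the cube at (0.5, -2.5) (footprint 23.5×18) is included at this height (perimeter 83.00 mm); Subtracting the remaining from the first: starting from the r=8 cylinder, the 23.5×18 cube at (0.5, -2.5) partially overlaps it — only the 64.02 mm² overlap (of its 423.00 mm²) is removed, clipping the outline — boundary = 53.03 mm. Overall, the cross-section is a single solid region. Total boundary length (outer) = 53.03 mm.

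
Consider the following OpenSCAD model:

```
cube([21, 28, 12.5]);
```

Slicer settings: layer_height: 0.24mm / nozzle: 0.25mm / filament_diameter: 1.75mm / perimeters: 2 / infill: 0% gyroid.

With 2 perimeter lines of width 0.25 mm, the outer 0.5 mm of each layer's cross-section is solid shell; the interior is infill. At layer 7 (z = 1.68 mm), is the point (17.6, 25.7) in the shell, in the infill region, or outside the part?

infill

At z = 1.68 mm: the cube (footprint 21×28) is included at this height. Overall, the cross-section is a single solid region. The nearest boundary edge runs (21.00, 28.00)→(0.00, 28.00); distance from the point to it = 2.30 mm. The point is inside the cross-section and 2.30 mm from the nearest boundary — more than the 0.5 mm shell width (2 × 0.25), so it's in the infill interior.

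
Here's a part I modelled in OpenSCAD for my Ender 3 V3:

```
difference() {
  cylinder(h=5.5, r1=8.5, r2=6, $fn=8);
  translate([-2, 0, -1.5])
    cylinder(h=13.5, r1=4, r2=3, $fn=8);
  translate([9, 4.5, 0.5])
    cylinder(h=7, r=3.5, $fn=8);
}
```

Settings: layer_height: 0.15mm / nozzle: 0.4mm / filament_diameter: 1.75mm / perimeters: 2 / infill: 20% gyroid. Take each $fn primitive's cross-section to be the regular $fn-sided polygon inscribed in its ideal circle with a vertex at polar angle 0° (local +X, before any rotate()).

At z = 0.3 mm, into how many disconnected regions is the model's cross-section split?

1

At z = 0.3 mm: the cone (r1=8.5→r2=6) has section circumradius 8.364 here — a regular 8-gon; the cone at (-2, 0) contributes a regular 8-gon of circumradius 3.867 (interpolated between r1=4 and r2=3 at t=0.133); the cylinder at (9, 4.5) is absent (z outside [0.5, 7.5]); Subtracting the remaining from the first: starting from the cone, the cone at (-2, 0) lies wholly inside it (removes its full 42.29 mm² and its 23.68 mm outline becomes a hole wall) — 1 connected region with 1 hole. The result has 1 disconnected region.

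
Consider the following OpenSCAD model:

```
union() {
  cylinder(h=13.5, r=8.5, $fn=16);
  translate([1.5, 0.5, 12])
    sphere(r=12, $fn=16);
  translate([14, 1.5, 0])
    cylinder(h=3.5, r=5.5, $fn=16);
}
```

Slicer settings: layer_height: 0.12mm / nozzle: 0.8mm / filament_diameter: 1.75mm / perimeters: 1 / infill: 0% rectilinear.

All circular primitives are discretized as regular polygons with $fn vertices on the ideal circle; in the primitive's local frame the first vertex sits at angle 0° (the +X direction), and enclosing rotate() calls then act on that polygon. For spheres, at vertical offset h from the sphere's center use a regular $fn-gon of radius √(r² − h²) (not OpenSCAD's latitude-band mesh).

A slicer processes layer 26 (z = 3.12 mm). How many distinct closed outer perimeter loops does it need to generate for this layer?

1

At z = 3.12 mm: the r=8.5 cylinder contributes a regular 16-gon of circumradius 8.5; the sphere at (1.5, 0.5): section is a regular 16-gon, circumradius = √(r²−h²) = √(12²−8.88²) = 8.071; the cylinder at (14, 1.5): section is a regular 16-gon, circumradius r=5.5; Combining (union): the regions partially overlap (shared area 186.22 mm²), so overlapping operands fuse into one piece — 1 connected region. The result has 1 disconnected region.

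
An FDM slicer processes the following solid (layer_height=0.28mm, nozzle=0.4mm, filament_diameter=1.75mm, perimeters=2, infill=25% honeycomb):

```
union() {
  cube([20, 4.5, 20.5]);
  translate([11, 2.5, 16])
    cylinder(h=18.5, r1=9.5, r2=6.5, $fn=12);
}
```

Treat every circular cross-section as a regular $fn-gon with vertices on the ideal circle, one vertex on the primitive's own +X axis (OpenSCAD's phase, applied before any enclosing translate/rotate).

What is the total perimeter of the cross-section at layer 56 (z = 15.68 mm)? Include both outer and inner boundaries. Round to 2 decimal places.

49.00 mm

At z = 15.68 mm: the 20×4.5 cube contributes its full rectangle (perimeter 49.00 mm); the cone at (11, 2.5) is not intersected at this z (z outside [16, 34.5]); Combining (union): only the 20×4.5 cube is present, so the union is just that shape — boundary = 49.00 mm. Overall, the cross-section is a single solid region. Total boundary length (outer) = 49.00 mm.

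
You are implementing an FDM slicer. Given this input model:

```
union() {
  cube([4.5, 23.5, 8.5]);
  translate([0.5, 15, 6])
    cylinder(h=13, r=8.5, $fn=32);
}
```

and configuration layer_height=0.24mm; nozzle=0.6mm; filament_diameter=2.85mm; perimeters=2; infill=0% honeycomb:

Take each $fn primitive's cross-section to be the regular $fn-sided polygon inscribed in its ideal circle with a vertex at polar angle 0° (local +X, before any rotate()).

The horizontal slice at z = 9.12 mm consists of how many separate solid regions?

At z = 9.12 mm: the cube is absent (z outside [0, 8.5]); the r=8.5 cylinder at (0.5, 15) gives a regular 32-gon of circumradius 8.5 (constant along its height); Taking the union: only the r=8.5 cylinder at (0.5, 15) is present, so the union is just that shape — 1 connected region. The result has 1 disconnected region.

1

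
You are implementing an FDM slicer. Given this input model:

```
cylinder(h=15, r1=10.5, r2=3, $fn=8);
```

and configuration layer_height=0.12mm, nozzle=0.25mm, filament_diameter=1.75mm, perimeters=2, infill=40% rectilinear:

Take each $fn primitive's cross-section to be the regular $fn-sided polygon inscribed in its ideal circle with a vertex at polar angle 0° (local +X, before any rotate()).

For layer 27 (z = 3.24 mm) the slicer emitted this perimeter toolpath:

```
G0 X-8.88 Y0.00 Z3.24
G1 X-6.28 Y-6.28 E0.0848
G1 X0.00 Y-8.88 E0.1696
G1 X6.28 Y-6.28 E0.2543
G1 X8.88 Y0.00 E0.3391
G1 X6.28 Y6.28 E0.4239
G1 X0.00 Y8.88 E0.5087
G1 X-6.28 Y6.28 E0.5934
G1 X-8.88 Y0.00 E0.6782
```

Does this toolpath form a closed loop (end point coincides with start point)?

yes

Start point (G0): (-8.88, 0.00). End point (last G1): the path returns to the start — closed.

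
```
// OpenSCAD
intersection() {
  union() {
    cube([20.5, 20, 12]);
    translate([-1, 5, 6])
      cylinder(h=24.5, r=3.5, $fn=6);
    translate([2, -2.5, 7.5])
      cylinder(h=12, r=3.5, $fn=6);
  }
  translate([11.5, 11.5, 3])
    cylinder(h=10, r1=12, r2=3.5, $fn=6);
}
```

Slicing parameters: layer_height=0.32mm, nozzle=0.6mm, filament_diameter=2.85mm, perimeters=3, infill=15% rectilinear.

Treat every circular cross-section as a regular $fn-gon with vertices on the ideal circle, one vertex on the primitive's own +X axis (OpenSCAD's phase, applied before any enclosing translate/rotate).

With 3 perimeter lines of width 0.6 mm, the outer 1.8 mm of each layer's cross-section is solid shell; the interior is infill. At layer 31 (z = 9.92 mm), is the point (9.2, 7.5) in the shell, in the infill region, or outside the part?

shell

At z = 9.92 mm: the cube is present — its section is the full 20.5×20 rectangle; the r=3.5 cylinder at (-1, 5) gives a regular 6-gon of circumradius 3.5 (constant along its height); the cylinder at (2, -2.5): section is a regular 6-gon, circumradius r=3.5; Taking the union: the regions partially overlap (shared area 11.87 mm²), so overlapping operands fuse into one piece — 1 connected region; the cone at (11.5, 11.5) contributes a regular 6-gon of circumradius 6.118 (interpolated between r1=12 and r2=3.5 at t=0.692); Taking the intersection: the cone at (11.5, 11.5) lies inside the result so far, so the common part is the cone at (11.5, 11.5) itself — 1 connected region. Overall, the cross-section is a single solid region. The nearest boundary edge runs (14.56, 6.20)→(8.44, 6.20); distance from the point to it = 1.30 mm. The point is inside the cross-section, 1.30 mm from the nearest boundary — within the 1.8 mm shell band (3 × 0.6).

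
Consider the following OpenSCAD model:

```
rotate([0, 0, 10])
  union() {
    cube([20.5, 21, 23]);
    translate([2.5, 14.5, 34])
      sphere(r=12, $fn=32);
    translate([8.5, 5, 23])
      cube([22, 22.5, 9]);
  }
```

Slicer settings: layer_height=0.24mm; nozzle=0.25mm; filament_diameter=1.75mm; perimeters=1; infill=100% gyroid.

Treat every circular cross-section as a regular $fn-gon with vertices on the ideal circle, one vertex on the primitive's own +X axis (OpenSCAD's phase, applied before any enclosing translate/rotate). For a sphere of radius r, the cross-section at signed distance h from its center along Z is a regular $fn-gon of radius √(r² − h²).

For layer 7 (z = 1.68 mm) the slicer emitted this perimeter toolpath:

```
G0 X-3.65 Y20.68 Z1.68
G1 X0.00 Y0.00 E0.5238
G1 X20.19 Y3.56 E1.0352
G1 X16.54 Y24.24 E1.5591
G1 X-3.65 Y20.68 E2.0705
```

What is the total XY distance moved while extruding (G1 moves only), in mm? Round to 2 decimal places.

83.00 mm

Sum the Euclidean lengths of each G1 segment: total = 83.00 mm.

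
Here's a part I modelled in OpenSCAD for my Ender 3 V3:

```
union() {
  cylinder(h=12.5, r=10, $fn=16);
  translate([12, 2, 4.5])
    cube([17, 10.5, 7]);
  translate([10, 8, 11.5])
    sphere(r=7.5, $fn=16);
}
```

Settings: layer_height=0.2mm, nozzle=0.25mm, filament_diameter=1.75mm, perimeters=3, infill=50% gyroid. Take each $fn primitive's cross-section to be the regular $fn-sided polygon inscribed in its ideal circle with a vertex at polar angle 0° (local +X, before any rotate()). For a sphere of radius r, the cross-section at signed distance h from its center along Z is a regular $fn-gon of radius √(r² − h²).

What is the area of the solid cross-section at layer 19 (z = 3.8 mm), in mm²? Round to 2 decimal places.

At z = 3.8 mm: the r=10 cylinder contributes a regular 16-gon of circumradius 10 (area = (16/2)·10.000²·sin(360°/16) = 306.15 mm²); the cube at (12, 2) is absent (z outside [4.5, 11.5]); the sphere at (10, 8) does not reach this height (|z−center|=7.700 > r=7.5); Merging all regions: only the r=10 cylinder is present, so the union is just that shape — area = 306.15 mm². Overall, the cross-section is a single solid region. Net area = 306.15 mm².

306.15 mm²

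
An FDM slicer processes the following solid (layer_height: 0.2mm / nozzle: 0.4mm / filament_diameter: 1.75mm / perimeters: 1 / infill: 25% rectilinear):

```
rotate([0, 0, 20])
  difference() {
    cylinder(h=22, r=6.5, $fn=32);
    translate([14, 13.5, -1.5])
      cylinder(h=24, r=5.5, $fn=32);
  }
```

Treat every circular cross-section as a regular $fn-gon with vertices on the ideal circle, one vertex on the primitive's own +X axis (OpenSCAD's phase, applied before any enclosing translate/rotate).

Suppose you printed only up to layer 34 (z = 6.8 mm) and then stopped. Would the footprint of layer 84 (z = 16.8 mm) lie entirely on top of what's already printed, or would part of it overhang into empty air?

entirely on top

Compare the two slices. At z = 6.8: the cylinder: section is a regular 32-gon, circumradius r=6.5 (area = (32/2)·6.500²·sin(360°/32) = 131.88 mm²); the r=5.5 cylinder at (14, 13.5) contributes a regular 32-gon of circumradius 5.5 (area = (32/2)·5.500²·sin(360°/32) = 94.42 mm²); Taking the first minus the rest: starting from the r=6.5 cylinder (131.88 mm²), the r=5.5 cylinder at (14, 13.5) misses the remaining region (no effect) — area = 131.88 mm²; (rotated 20° about Z; rotation is an isometry so areas/perimeters/island counts are preserved). At z = 16.8: the cylinder: section is a regular 32-gon, circumradius r=6.5 (area = (32/2)·6.500²·sin(360°/32) = 131.88 mm²); the r=5.5 cylinder at (14, 13.5) gives a regular 32-gon of circumradius 5.5 (constant along its height) (area = (32/2)·5.500²·sin(360°/32) = 94.42 mm²); Subtracting the remaining from the first: starting from the r=6.5 cylinder (131.88 mm²), the r=5.5 cylinder at (14, 13.5) misses the remaining region (no effect) — area = 131.88 mm²; (rotated 20° about Z; rotation is an isometry so areas/perimeters/island counts are preserved). Checking containment: the cross-section at z = 16.8 is a subset of the cross-section at z = 6.8.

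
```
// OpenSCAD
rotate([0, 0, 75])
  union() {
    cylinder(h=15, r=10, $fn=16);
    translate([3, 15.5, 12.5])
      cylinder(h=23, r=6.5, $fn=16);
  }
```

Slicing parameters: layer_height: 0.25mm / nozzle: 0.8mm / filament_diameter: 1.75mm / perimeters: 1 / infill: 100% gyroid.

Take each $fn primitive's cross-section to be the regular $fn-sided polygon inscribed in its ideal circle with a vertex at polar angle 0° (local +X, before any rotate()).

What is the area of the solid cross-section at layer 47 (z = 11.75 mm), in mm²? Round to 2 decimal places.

At z = 11.75 mm: the cylinder: section is a regular 16-gon, circumradius r=10 (area = (16/2)·10.000²·sin(360°/16) = 306.15 mm²); the cylinder at (3, 15.5) is not intersected at this z (z outside [12.5, 35.5]); Combining (union): only the r=10 cylinder is present, so the union is just that shape — area = 306.15 mm²; (whole slice rotated 75° about Z — lengths, areas and connectivity unchanged). Overall, the cross-section is a single solid region. Net area = 306.15 mm².

306.15 mm²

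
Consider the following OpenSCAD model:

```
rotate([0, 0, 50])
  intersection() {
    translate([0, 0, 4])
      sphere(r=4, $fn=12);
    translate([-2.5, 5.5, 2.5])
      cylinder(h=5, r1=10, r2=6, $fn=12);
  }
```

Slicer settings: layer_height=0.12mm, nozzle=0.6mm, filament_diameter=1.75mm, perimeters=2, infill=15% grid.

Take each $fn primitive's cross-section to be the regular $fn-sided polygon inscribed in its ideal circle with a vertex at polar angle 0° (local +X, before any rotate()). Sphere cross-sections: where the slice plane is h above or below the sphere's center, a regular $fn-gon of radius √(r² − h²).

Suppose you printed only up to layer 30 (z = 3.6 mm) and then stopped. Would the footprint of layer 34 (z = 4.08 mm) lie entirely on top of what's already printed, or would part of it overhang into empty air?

entirely on top

Compare the two slices. At z = 3.6: the r=4 sphere contributes a regular 12-gon of circumradius √(4²−0.4²) = 3.980 (area = (12/2)·3.980²·sin(360°/12) = 47.52 mm²); the cone at (-2.5, 5.5): at t=0.220 of its height the radius interpolates to r₁+(r₂−r₁)t = 9.120, giving a regular 12-gon of that circumradius (area = (12/2)·9.120²·sin(360°/12) = 249.52 mm²); Taking the intersection: the cone at (-2.5, 5.5) partially overlaps the r=4 sphere; clipping to the common part keeps 42.88 mm² — area = 42.88 mm²; (whole slice rotated 50° about Z — lengths, areas and connectivity unchanged). At z = 4.08: the r=4 sphere contributes a regular 12-gon of circumradius √(4²−0.08²) = 3.999 (area = (12/2)·3.999²·sin(360°/12) = 47.98 mm²); the cone at (-2.5, 5.5) contributes a regular 12-gon of circumradius 8.736 (interpolated between r1=10 and r2=6 at t=0.316) (area = (12/2)·8.736²·sin(360°/12) = 228.95 mm²); Keeping only the common overlap: the cone at (-2.5, 5.5) partially overlaps the r=4 sphere; clipping to the common part keeps 40.60 mm² — area = 40.60 mm²; (whole slice rotated 50° about Z — lengths, areas and connectivity unchanged). Checking containment: the cross-section at z = 4.08 is a subset of the cross-section at z = 3.6.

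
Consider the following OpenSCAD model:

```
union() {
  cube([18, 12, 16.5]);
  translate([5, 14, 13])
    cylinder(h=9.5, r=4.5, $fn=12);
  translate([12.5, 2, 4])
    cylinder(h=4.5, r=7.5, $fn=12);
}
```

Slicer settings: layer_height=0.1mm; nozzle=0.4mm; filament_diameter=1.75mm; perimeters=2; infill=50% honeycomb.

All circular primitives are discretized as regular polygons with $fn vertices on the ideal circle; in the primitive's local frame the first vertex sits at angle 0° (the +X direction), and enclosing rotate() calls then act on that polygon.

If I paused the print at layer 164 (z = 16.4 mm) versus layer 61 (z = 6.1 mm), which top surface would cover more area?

layer 61 (z = 6.1 mm)

Layer 164 (z = 16.4): the 18×12 cube contributes its full rectangle (area 216.00 mm²); the cylinder at (5, 14): section is a regular 12-gon, circumradius r=4.5 (area = (12/2)·4.500²·sin(360°/12) = 60.75 mm²); the cylinder at (12.5, 2) does not reach this height (z outside [4, 8.5]); Merging all regions: the regions partially overlap — summed areas 276.75 mm² minus the doubly-counted overlap 13.45 mm² gives 263.30 mm² — area = 263.30 mm². So its area = 263.30 mm². Layer 61 (z = 6.1): the cube (footprint 18×12) is included at this height (area 216.00 mm²); the cylinder at (5, 14) does not reach this height (z outside [13, 22.5]); the r=7.5 cylinder at (12.5, 2) contributes a regular 12-gon of circumradius 7.5 (area = (12/2)·7.500²·sin(360°/12) = 168.75 mm²); Merging all regions: the regions partially overlap — summed areas 384.75 mm² minus the doubly-counted overlap 103.73 mm² gives 281.02 mm² — area = 281.02 mm². So its area = 281.02 mm². Layer 61 is larger (281.02 vs 263.30 mm²).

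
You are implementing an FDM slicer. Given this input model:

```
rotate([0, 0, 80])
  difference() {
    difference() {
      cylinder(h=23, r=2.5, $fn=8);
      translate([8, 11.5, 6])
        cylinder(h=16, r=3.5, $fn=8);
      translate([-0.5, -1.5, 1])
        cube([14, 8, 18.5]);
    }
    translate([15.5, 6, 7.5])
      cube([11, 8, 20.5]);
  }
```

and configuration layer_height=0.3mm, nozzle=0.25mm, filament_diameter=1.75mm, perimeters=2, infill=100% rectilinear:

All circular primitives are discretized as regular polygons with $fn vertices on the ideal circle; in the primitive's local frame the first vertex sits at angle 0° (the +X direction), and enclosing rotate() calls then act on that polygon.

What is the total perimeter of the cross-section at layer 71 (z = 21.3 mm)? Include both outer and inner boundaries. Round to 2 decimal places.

15.31 mm

At z = 21.3 mm: the cylinder: section is a regular 8-gon, circumradius r=2.5 (perimeter = 2·8·2.500·sin(180°/8) = 15.31 mm); the r=3.5 cylinder at (8, 11.5) contributes a regular 8-gon of circumradius 3.5 (perimeter = 2·8·3.500·sin(180°/8) = 21.43 mm); the cube at (-0.5, -1.5) is absent (z outside [1, 19.5]); After the difference (first − rest): starting from the r=2.5 cylinder, the r=3.5 cylinder at (8, 11.5) misses the remaining region (no effect) — boundary = 15.31 mm; the cube at (15.5, 6) (footprint 11×8) is included at this height (perimeter 38.00 mm); Taking the first minus the rest: starting from the result so far, the 11×8 cube at (15.5, 6) misses the remaining region (no effect) — boundary = 15.31 mm; (rotated 80° about Z; rotation is an isometry so areas/perimeters/island counts are preserved). Overall, the cross-section is a single solid region. Total boundary length (outer) = 15.31 mm.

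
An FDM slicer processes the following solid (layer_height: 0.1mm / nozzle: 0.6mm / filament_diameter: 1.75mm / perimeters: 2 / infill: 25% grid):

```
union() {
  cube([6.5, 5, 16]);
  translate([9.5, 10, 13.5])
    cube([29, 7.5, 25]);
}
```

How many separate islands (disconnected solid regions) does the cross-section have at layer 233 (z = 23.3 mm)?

1

At z = 23.3 mm: the cube does not reach this height (z outside [0, 16]); the cube at (9.5, 10) (footprint 29×7.5) is included at this height; Merging all regions: only the 29×7.5 cube at (9.5, 10) is present, so the union is just that shape — 1 connected region. Overall, the cross-section is a single solid region. Island count = 1.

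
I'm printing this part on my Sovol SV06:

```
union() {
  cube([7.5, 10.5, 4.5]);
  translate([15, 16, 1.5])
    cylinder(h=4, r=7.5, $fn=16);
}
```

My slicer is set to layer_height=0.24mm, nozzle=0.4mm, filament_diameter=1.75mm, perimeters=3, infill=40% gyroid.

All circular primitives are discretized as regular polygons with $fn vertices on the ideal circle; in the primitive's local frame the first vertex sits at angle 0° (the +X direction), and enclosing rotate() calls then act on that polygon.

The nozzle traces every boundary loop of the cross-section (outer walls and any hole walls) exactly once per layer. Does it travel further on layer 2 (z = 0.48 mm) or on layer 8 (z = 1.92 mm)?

Layer 2 (z = 0.48): the cube (footprint 7.5×10.5) is included at this height (perimeter 36.00 mm); the cylinder at (15, 16) is not intersected at this z (z outside [1.5, 5.5]); Combining (union): only the 7.5×10.5 cube is present, so the union is just that shape — boundary = 36.00 mm. So its perimeter = 36.00 mm. Layer 8 (z = 1.92): the 7.5×10.5 cube contributes its full rectangle (perimeter 36.00 mm); the r=7.5 cylinder at (15, 16) gives a regular 16-gon of circumradius 7.5 (constant along its height) (perimeter = 2·16·7.500·sin(180°/16) = 46.82 mm); Merging all regions: the 2 present regions are separate (no shared area or edge), so areas and boundary lengths simply add and each stays a separate island — boundary = 82.82 mm. So its perimeter = 82.82 mm. Layer 8 is larger (82.82 vs 36.00 mm).

layer 8 (z = 1.92 mm)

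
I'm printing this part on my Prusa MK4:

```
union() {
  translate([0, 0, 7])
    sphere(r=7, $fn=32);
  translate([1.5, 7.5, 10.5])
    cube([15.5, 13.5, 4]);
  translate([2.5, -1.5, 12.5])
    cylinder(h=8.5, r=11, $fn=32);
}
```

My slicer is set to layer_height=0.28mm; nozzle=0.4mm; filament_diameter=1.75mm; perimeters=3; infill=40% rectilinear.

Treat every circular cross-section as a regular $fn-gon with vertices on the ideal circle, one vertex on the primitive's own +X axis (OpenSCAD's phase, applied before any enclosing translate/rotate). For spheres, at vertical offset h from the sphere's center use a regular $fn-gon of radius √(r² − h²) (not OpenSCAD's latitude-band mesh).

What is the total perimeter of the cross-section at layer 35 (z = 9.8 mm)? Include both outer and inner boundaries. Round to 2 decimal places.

40.25 mm

At z = 9.8 mm: the r=7 sphere contributes a regular 32-gon of circumradius √(7²−2.8²) = 6.416 (perimeter = 2·32·6.416·sin(180°/32) = 40.25 mm); the cube at (1.5, 7.5) is absent (z outside [10.5, 14.5]); the cylinder at (2.5, -1.5) is not intersected at this z (z outside [12.5, 21]); Merging all regions: only the r=7 sphere is present, so the union is just that shape — boundary = 40.25 mm. Overall, the cross-section is a single solid region. Total boundary length (outer) = 40.25 mm.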